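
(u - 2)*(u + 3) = u^2 + u - 6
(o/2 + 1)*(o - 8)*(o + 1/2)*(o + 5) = o^4/2 - o^3/4 - 93*o^2/4 - 103*o/2 - 20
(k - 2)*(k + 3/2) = k^2 - k/2 - 3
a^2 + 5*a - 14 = (a - 2)*(a + 7)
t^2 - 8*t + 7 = (t - 7)*(t - 1)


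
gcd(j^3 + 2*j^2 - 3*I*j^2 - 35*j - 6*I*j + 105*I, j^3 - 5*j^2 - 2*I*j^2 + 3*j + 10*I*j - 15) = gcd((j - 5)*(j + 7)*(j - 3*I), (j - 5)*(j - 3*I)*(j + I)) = j^2 + j*(-5 - 3*I) + 15*I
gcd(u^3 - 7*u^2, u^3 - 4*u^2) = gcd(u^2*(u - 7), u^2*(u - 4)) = u^2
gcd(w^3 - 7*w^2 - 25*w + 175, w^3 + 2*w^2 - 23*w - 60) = w - 5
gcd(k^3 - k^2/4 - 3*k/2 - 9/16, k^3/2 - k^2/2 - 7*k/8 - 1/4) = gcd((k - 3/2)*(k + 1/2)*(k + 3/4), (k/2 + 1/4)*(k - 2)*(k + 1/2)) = k + 1/2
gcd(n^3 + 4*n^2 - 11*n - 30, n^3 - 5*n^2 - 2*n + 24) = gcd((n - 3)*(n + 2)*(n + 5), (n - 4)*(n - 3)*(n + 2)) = n^2 - n - 6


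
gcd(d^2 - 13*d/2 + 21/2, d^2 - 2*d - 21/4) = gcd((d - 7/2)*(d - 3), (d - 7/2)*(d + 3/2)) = d - 7/2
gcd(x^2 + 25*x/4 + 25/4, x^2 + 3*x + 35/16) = x + 5/4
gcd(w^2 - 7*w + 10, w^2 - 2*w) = w - 2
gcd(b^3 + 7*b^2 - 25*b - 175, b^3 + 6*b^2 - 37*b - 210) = b^2 + 12*b + 35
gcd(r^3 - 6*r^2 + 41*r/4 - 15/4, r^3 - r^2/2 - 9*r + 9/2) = r^2 - 7*r/2 + 3/2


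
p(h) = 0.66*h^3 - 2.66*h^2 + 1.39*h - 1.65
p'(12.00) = 222.67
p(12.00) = 772.47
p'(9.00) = 113.89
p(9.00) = 276.54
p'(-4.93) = 75.74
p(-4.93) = -152.24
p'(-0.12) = 2.06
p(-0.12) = -1.86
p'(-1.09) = 9.54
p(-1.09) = -7.18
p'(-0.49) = 4.47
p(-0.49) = -3.05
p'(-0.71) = 6.17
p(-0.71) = -4.21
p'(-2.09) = 21.16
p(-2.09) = -22.20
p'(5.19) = 27.11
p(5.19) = 26.18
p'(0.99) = -1.94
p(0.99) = -2.24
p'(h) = 1.98*h^2 - 5.32*h + 1.39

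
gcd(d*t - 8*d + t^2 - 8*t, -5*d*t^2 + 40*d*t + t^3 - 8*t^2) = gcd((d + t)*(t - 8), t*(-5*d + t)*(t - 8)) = t - 8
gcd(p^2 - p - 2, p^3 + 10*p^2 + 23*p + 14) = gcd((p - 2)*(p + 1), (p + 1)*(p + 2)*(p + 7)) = p + 1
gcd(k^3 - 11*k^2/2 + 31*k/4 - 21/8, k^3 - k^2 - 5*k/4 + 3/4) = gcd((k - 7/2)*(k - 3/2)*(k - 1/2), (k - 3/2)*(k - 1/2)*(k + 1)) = k^2 - 2*k + 3/4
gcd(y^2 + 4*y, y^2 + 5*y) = y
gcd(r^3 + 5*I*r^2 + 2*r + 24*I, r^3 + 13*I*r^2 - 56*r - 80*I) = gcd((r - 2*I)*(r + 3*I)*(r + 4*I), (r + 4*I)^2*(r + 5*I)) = r + 4*I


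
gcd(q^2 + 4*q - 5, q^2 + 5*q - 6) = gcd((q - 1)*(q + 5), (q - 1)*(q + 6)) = q - 1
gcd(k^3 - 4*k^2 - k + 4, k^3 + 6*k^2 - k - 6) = k^2 - 1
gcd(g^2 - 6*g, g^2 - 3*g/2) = g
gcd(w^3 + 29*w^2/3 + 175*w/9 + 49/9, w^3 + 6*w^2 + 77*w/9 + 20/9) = w + 1/3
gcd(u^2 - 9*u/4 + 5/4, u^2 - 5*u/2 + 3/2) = u - 1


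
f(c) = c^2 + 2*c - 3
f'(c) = 2*c + 2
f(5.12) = 33.45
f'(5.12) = 12.24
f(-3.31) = 1.34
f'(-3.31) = -4.62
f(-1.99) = -3.02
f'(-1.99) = -1.98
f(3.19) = 13.56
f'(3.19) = 8.38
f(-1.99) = -3.02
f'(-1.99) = -1.98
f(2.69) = 9.62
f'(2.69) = 7.38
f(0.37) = -2.12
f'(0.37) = 2.74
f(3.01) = 12.08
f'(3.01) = 8.02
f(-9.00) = 60.00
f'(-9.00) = -16.00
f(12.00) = 165.00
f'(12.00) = 26.00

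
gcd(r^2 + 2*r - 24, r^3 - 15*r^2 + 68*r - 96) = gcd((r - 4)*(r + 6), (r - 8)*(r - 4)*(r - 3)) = r - 4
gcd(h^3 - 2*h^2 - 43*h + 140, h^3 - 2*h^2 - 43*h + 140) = h^3 - 2*h^2 - 43*h + 140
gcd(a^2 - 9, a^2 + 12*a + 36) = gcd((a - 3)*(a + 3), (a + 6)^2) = 1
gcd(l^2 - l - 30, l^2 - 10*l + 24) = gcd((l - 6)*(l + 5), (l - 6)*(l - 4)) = l - 6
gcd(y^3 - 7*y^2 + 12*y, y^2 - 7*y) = y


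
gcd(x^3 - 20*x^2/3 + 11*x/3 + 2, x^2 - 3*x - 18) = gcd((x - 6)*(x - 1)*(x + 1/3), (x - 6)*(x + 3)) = x - 6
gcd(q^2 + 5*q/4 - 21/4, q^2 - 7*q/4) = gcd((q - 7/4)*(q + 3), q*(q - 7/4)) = q - 7/4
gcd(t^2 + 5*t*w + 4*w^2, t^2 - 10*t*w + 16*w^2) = 1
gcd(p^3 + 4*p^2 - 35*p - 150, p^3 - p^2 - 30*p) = p^2 - p - 30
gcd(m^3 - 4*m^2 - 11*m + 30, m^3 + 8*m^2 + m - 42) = m^2 + m - 6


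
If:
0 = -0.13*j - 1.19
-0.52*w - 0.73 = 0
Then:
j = -9.15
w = -1.40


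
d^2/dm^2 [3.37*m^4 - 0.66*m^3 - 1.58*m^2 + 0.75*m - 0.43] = 40.44*m^2 - 3.96*m - 3.16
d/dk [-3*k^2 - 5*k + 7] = -6*k - 5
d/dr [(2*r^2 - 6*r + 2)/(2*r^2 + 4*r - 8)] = 5*(r^2 - 2*r + 2)/(r^4 + 4*r^3 - 4*r^2 - 16*r + 16)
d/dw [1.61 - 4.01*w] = -4.01000000000000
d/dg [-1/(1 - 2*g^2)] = -4*g/(2*g^2 - 1)^2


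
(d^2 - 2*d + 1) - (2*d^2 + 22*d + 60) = -d^2 - 24*d - 59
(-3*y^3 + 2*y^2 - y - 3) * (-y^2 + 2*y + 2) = 3*y^5 - 8*y^4 - y^3 + 5*y^2 - 8*y - 6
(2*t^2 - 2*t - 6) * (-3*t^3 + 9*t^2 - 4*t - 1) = -6*t^5 + 24*t^4 - 8*t^3 - 48*t^2 + 26*t + 6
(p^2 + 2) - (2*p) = p^2 - 2*p + 2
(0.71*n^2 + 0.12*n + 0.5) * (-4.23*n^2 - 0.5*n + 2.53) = -3.0033*n^4 - 0.8626*n^3 - 0.3787*n^2 + 0.0536*n + 1.265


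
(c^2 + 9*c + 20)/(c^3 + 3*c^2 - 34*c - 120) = 1/(c - 6)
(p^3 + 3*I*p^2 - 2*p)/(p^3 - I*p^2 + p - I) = p*(p + 2*I)/(p^2 - 2*I*p - 1)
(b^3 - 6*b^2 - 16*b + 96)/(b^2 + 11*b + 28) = (b^2 - 10*b + 24)/(b + 7)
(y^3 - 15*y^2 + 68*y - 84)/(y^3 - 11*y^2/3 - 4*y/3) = 3*(-y^3 + 15*y^2 - 68*y + 84)/(y*(-3*y^2 + 11*y + 4))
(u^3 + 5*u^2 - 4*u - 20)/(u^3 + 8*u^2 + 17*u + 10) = (u - 2)/(u + 1)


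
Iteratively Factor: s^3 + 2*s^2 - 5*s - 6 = (s + 3)*(s^2 - s - 2) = (s - 2)*(s + 3)*(s + 1)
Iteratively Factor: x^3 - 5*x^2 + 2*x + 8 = (x - 4)*(x^2 - x - 2) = (x - 4)*(x + 1)*(x - 2)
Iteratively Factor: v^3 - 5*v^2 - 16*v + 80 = (v - 5)*(v^2 - 16) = (v - 5)*(v + 4)*(v - 4)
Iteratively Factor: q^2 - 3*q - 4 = (q - 4)*(q + 1)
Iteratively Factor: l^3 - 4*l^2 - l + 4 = (l - 4)*(l^2 - 1) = (l - 4)*(l - 1)*(l + 1)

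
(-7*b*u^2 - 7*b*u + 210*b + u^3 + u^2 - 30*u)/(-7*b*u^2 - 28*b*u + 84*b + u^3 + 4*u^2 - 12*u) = (u - 5)/(u - 2)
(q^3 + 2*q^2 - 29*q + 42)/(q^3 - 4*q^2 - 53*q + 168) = (q - 2)/(q - 8)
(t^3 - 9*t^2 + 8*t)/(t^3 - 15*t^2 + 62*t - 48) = t/(t - 6)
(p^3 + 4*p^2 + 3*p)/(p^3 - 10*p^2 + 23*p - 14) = p*(p^2 + 4*p + 3)/(p^3 - 10*p^2 + 23*p - 14)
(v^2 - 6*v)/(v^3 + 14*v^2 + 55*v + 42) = v*(v - 6)/(v^3 + 14*v^2 + 55*v + 42)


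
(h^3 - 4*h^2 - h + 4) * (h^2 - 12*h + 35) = h^5 - 16*h^4 + 82*h^3 - 124*h^2 - 83*h + 140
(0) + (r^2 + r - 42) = r^2 + r - 42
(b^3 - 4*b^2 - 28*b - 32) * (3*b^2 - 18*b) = 3*b^5 - 30*b^4 - 12*b^3 + 408*b^2 + 576*b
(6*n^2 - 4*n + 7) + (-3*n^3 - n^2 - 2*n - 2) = -3*n^3 + 5*n^2 - 6*n + 5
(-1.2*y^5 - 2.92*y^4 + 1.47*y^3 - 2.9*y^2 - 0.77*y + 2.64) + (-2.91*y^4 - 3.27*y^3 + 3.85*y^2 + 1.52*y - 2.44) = -1.2*y^5 - 5.83*y^4 - 1.8*y^3 + 0.95*y^2 + 0.75*y + 0.2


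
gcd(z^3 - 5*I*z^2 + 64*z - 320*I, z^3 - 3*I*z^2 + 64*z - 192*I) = z^2 + 64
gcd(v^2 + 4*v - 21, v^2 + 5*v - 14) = v + 7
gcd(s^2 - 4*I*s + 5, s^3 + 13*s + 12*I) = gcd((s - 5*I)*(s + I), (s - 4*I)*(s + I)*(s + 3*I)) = s + I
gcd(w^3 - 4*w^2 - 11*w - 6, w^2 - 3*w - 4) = w + 1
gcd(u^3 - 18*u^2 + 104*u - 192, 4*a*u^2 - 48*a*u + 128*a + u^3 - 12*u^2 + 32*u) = u^2 - 12*u + 32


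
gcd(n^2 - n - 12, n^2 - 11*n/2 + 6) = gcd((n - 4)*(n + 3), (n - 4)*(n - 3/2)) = n - 4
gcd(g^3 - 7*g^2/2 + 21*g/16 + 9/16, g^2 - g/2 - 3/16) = g^2 - g/2 - 3/16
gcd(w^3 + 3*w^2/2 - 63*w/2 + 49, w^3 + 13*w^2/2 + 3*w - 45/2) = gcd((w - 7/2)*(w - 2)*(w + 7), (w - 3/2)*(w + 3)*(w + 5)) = 1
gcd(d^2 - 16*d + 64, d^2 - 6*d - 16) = d - 8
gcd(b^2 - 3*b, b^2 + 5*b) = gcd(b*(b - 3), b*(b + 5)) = b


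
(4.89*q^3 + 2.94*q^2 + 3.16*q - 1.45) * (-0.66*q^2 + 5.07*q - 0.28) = -3.2274*q^5 + 22.8519*q^4 + 11.451*q^3 + 16.155*q^2 - 8.2363*q + 0.406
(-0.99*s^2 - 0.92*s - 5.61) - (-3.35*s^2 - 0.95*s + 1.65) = 2.36*s^2 + 0.0299999999999999*s - 7.26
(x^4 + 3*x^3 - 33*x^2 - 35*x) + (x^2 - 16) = x^4 + 3*x^3 - 32*x^2 - 35*x - 16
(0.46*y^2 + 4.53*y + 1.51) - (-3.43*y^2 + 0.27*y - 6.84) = 3.89*y^2 + 4.26*y + 8.35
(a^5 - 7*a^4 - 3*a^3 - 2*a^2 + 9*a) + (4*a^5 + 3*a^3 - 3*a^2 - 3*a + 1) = 5*a^5 - 7*a^4 - 5*a^2 + 6*a + 1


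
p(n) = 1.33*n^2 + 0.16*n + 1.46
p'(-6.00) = -15.80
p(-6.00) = 48.38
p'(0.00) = 0.16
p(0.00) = 1.46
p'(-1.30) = -3.30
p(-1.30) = 3.50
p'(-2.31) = -5.98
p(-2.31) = 8.19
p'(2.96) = 8.03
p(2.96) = 13.59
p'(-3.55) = -9.28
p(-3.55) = 17.65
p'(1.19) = 3.33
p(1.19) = 3.53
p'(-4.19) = -10.99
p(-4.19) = 24.14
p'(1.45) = 4.02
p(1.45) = 4.49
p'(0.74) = 2.13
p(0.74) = 2.31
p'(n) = 2.66*n + 0.16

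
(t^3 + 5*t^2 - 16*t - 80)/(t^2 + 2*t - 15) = (t^2 - 16)/(t - 3)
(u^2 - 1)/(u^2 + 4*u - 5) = (u + 1)/(u + 5)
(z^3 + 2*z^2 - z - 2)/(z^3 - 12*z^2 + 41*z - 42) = (z^3 + 2*z^2 - z - 2)/(z^3 - 12*z^2 + 41*z - 42)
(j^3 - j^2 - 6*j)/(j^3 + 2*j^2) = (j - 3)/j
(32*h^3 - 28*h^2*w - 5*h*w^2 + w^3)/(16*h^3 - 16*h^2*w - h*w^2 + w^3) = (-8*h + w)/(-4*h + w)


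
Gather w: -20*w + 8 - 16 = -20*w - 8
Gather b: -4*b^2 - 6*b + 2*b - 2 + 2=-4*b^2 - 4*b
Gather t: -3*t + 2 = 2 - 3*t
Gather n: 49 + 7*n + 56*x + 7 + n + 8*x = 8*n + 64*x + 56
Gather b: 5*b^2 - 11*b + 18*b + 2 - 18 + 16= 5*b^2 + 7*b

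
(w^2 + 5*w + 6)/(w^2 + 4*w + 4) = (w + 3)/(w + 2)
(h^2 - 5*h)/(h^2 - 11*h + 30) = h/(h - 6)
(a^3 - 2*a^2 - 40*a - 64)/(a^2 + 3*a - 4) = (a^2 - 6*a - 16)/(a - 1)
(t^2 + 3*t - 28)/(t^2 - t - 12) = (t + 7)/(t + 3)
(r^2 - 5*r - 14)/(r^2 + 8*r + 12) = (r - 7)/(r + 6)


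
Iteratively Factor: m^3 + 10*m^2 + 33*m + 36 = (m + 3)*(m^2 + 7*m + 12) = (m + 3)*(m + 4)*(m + 3)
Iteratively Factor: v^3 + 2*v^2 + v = (v + 1)*(v^2 + v) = (v + 1)^2*(v)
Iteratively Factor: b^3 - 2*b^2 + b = (b - 1)*(b^2 - b) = (b - 1)^2*(b)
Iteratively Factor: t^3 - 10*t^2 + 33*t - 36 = (t - 3)*(t^2 - 7*t + 12) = (t - 4)*(t - 3)*(t - 3)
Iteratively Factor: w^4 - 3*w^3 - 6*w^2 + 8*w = (w - 4)*(w^3 + w^2 - 2*w) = w*(w - 4)*(w^2 + w - 2) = w*(w - 4)*(w + 2)*(w - 1)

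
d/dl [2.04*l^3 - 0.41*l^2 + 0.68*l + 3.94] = 6.12*l^2 - 0.82*l + 0.68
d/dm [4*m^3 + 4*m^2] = 4*m*(3*m + 2)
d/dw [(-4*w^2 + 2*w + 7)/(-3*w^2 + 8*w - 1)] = 2*(-13*w^2 + 25*w - 29)/(9*w^4 - 48*w^3 + 70*w^2 - 16*w + 1)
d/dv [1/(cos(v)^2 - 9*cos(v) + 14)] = (2*cos(v) - 9)*sin(v)/(cos(v)^2 - 9*cos(v) + 14)^2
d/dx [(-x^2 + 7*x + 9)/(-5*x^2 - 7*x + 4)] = (42*x^2 + 82*x + 91)/(25*x^4 + 70*x^3 + 9*x^2 - 56*x + 16)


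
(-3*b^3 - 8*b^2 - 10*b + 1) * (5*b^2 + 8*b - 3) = -15*b^5 - 64*b^4 - 105*b^3 - 51*b^2 + 38*b - 3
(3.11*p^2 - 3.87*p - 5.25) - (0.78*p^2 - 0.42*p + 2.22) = 2.33*p^2 - 3.45*p - 7.47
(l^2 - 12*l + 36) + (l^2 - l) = 2*l^2 - 13*l + 36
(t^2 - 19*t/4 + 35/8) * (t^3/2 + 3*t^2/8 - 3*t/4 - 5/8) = t^5/2 - 2*t^4 - 11*t^3/32 + 293*t^2/64 - 5*t/16 - 175/64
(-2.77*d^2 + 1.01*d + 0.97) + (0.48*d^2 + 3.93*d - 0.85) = -2.29*d^2 + 4.94*d + 0.12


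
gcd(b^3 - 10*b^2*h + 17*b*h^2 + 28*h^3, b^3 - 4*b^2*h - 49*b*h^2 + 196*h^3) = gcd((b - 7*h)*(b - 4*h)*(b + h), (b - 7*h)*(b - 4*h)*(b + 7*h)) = b^2 - 11*b*h + 28*h^2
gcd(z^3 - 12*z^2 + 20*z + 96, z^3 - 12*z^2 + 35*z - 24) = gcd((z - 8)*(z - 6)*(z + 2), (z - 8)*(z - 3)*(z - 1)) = z - 8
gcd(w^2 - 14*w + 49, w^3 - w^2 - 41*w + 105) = 1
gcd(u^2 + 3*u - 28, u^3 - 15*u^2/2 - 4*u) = 1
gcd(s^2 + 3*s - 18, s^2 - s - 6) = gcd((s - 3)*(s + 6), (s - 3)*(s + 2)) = s - 3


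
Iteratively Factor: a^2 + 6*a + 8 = (a + 4)*(a + 2)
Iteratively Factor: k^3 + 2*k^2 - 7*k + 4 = (k + 4)*(k^2 - 2*k + 1) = (k - 1)*(k + 4)*(k - 1)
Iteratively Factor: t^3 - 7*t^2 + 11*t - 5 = (t - 5)*(t^2 - 2*t + 1) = (t - 5)*(t - 1)*(t - 1)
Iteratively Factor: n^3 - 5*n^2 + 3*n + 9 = (n - 3)*(n^2 - 2*n - 3) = (n - 3)*(n + 1)*(n - 3)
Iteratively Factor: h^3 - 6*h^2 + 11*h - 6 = (h - 2)*(h^2 - 4*h + 3) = (h - 3)*(h - 2)*(h - 1)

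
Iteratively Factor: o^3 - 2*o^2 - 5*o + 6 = (o - 3)*(o^2 + o - 2) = (o - 3)*(o - 1)*(o + 2)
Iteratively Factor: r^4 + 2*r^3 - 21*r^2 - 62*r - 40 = (r + 1)*(r^3 + r^2 - 22*r - 40) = (r + 1)*(r + 4)*(r^2 - 3*r - 10) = (r - 5)*(r + 1)*(r + 4)*(r + 2)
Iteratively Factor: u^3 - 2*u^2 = (u)*(u^2 - 2*u) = u*(u - 2)*(u)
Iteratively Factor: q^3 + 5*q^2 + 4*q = (q + 1)*(q^2 + 4*q) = q*(q + 1)*(q + 4)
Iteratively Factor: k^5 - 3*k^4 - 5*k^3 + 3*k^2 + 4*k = (k)*(k^4 - 3*k^3 - 5*k^2 + 3*k + 4) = k*(k + 1)*(k^3 - 4*k^2 - k + 4) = k*(k - 1)*(k + 1)*(k^2 - 3*k - 4) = k*(k - 4)*(k - 1)*(k + 1)*(k + 1)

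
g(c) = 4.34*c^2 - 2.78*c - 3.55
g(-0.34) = -2.10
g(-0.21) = -2.77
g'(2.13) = 15.71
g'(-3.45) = -32.73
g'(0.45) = 1.13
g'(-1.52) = -15.97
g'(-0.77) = -9.46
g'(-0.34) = -5.73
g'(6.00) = 49.30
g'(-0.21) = -4.60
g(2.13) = 10.22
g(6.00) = 136.01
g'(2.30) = 17.18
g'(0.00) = -2.78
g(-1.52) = 10.70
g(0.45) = -3.92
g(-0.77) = 1.16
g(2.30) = 13.01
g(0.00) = -3.55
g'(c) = 8.68*c - 2.78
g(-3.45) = 57.70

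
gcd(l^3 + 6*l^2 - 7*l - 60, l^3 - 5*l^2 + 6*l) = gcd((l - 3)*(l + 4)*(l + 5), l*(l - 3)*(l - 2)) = l - 3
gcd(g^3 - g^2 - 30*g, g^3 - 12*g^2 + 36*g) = g^2 - 6*g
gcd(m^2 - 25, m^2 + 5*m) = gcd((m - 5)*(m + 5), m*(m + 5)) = m + 5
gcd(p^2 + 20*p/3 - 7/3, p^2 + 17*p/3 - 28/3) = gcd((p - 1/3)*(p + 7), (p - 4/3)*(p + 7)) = p + 7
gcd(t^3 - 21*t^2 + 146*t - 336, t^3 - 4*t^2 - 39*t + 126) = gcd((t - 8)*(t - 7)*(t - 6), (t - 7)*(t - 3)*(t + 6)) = t - 7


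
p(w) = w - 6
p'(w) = 1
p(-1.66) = -7.66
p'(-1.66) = 1.00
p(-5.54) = -11.54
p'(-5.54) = 1.00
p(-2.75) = -8.75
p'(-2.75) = 1.00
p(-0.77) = -6.77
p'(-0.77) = 1.00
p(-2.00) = -8.00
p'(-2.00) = 1.00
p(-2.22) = -8.22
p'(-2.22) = 1.00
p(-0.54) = -6.54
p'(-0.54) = 1.00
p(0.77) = -5.23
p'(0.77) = 1.00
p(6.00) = 0.00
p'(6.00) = 1.00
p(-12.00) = -18.00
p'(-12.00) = 1.00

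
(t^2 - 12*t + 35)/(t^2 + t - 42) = (t^2 - 12*t + 35)/(t^2 + t - 42)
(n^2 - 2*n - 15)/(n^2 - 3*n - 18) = (n - 5)/(n - 6)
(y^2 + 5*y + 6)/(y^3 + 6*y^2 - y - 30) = (y + 2)/(y^2 + 3*y - 10)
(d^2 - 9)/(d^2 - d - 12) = (d - 3)/(d - 4)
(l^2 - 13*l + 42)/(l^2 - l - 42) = (l - 6)/(l + 6)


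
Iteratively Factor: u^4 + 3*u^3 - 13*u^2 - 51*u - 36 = (u + 3)*(u^3 - 13*u - 12) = (u - 4)*(u + 3)*(u^2 + 4*u + 3) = (u - 4)*(u + 1)*(u + 3)*(u + 3)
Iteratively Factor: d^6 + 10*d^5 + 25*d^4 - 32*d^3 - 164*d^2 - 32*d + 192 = (d + 4)*(d^5 + 6*d^4 + d^3 - 36*d^2 - 20*d + 48) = (d - 2)*(d + 4)*(d^4 + 8*d^3 + 17*d^2 - 2*d - 24) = (d - 2)*(d - 1)*(d + 4)*(d^3 + 9*d^2 + 26*d + 24) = (d - 2)*(d - 1)*(d + 3)*(d + 4)*(d^2 + 6*d + 8) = (d - 2)*(d - 1)*(d + 2)*(d + 3)*(d + 4)*(d + 4)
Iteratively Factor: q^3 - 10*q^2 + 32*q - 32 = (q - 2)*(q^2 - 8*q + 16) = (q - 4)*(q - 2)*(q - 4)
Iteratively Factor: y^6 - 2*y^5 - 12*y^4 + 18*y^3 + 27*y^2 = (y + 3)*(y^5 - 5*y^4 + 3*y^3 + 9*y^2) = (y - 3)*(y + 3)*(y^4 - 2*y^3 - 3*y^2) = y*(y - 3)*(y + 3)*(y^3 - 2*y^2 - 3*y) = y*(y - 3)*(y + 1)*(y + 3)*(y^2 - 3*y) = y^2*(y - 3)*(y + 1)*(y + 3)*(y - 3)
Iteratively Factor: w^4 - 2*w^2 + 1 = (w - 1)*(w^3 + w^2 - w - 1) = (w - 1)*(w + 1)*(w^2 - 1) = (w - 1)^2*(w + 1)*(w + 1)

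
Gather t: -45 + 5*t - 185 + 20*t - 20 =25*t - 250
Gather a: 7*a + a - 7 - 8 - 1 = 8*a - 16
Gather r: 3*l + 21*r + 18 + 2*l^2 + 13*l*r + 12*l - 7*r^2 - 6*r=2*l^2 + 15*l - 7*r^2 + r*(13*l + 15) + 18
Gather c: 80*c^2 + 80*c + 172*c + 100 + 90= 80*c^2 + 252*c + 190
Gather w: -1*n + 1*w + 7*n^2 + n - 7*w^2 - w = 7*n^2 - 7*w^2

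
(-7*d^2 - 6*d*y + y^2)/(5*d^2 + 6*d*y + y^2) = (-7*d + y)/(5*d + y)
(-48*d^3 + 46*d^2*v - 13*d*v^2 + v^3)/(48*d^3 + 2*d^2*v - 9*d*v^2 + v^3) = (-2*d + v)/(2*d + v)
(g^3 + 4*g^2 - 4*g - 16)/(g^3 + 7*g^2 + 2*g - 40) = (g + 2)/(g + 5)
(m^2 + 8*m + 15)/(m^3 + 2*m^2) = (m^2 + 8*m + 15)/(m^2*(m + 2))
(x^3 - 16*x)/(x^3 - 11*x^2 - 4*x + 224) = x*(x - 4)/(x^2 - 15*x + 56)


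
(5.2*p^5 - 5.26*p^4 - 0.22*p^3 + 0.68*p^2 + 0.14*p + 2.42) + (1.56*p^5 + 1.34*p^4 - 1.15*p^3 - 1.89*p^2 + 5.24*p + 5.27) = 6.76*p^5 - 3.92*p^4 - 1.37*p^3 - 1.21*p^2 + 5.38*p + 7.69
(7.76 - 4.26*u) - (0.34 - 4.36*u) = 0.100000000000001*u + 7.42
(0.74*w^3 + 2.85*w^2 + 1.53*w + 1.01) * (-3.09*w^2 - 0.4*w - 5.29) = -2.2866*w^5 - 9.1025*w^4 - 9.7823*w^3 - 18.8094*w^2 - 8.4977*w - 5.3429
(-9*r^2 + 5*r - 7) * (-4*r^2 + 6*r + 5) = 36*r^4 - 74*r^3 + 13*r^2 - 17*r - 35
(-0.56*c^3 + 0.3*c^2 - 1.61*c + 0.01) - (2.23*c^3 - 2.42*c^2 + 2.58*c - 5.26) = -2.79*c^3 + 2.72*c^2 - 4.19*c + 5.27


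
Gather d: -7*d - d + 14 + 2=16 - 8*d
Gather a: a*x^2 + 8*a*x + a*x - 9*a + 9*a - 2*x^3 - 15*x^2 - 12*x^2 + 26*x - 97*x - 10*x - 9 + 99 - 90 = a*(x^2 + 9*x) - 2*x^3 - 27*x^2 - 81*x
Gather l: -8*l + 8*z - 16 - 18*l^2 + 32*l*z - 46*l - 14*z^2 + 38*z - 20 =-18*l^2 + l*(32*z - 54) - 14*z^2 + 46*z - 36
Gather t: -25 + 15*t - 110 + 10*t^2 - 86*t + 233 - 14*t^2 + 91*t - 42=-4*t^2 + 20*t + 56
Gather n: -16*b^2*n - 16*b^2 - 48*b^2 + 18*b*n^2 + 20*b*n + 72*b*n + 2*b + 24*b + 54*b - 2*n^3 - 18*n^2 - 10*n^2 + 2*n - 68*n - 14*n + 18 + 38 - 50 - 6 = -64*b^2 + 80*b - 2*n^3 + n^2*(18*b - 28) + n*(-16*b^2 + 92*b - 80)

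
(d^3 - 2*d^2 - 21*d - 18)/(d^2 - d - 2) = (d^2 - 3*d - 18)/(d - 2)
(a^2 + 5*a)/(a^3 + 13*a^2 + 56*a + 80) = a/(a^2 + 8*a + 16)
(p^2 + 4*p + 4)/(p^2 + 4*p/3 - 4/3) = 3*(p + 2)/(3*p - 2)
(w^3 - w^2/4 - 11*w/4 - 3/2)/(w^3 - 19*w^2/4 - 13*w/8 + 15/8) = 2*(w^2 - w - 2)/(2*w^2 - 11*w + 5)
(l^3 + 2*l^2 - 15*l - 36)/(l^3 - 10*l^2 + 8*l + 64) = (l^2 + 6*l + 9)/(l^2 - 6*l - 16)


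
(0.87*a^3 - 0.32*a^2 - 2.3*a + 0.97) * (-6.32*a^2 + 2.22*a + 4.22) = -5.4984*a^5 + 3.9538*a^4 + 17.497*a^3 - 12.5868*a^2 - 7.5526*a + 4.0934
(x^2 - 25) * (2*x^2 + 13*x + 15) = 2*x^4 + 13*x^3 - 35*x^2 - 325*x - 375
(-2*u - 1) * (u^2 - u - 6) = -2*u^3 + u^2 + 13*u + 6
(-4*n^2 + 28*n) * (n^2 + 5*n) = -4*n^4 + 8*n^3 + 140*n^2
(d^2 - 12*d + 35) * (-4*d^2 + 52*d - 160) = -4*d^4 + 100*d^3 - 924*d^2 + 3740*d - 5600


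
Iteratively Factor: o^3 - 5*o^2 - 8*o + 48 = (o - 4)*(o^2 - o - 12) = (o - 4)^2*(o + 3)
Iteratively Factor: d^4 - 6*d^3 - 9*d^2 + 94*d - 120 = (d + 4)*(d^3 - 10*d^2 + 31*d - 30) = (d - 3)*(d + 4)*(d^2 - 7*d + 10) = (d - 5)*(d - 3)*(d + 4)*(d - 2)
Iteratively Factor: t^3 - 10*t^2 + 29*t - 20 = (t - 4)*(t^2 - 6*t + 5) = (t - 4)*(t - 1)*(t - 5)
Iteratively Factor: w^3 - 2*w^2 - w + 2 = (w + 1)*(w^2 - 3*w + 2) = (w - 2)*(w + 1)*(w - 1)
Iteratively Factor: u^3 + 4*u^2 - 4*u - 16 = (u + 4)*(u^2 - 4) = (u - 2)*(u + 4)*(u + 2)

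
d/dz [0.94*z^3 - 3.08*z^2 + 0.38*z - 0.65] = 2.82*z^2 - 6.16*z + 0.38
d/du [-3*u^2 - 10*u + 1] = -6*u - 10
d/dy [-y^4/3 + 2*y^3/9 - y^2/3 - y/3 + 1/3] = -4*y^3/3 + 2*y^2/3 - 2*y/3 - 1/3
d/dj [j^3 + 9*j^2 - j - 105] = 3*j^2 + 18*j - 1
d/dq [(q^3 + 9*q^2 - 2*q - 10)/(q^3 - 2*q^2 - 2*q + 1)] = 11*(-q^2 + 2*q - 2)/(q^4 - 6*q^3 + 11*q^2 - 6*q + 1)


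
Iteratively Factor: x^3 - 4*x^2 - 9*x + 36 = (x - 4)*(x^2 - 9) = (x - 4)*(x - 3)*(x + 3)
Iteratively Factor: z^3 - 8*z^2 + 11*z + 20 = (z - 4)*(z^2 - 4*z - 5) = (z - 4)*(z + 1)*(z - 5)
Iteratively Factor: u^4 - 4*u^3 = (u - 4)*(u^3) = u*(u - 4)*(u^2) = u^2*(u - 4)*(u)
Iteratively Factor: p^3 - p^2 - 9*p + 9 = (p + 3)*(p^2 - 4*p + 3) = (p - 3)*(p + 3)*(p - 1)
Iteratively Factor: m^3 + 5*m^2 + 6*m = (m + 2)*(m^2 + 3*m) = (m + 2)*(m + 3)*(m)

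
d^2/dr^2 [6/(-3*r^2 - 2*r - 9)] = 12*(9*r^2 + 6*r - 4*(3*r + 1)^2 + 27)/(3*r^2 + 2*r + 9)^3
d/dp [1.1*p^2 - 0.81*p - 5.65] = 2.2*p - 0.81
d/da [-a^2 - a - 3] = -2*a - 1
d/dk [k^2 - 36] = 2*k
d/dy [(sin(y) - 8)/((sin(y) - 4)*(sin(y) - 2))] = (16*sin(y) + cos(y)^2 - 41)*cos(y)/((sin(y) - 4)^2*(sin(y) - 2)^2)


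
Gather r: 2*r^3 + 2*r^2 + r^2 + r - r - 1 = 2*r^3 + 3*r^2 - 1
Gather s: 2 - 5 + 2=-1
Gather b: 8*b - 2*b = 6*b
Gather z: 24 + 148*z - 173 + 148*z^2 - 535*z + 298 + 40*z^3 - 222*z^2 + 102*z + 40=40*z^3 - 74*z^2 - 285*z + 189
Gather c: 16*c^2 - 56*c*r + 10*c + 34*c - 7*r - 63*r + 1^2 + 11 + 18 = 16*c^2 + c*(44 - 56*r) - 70*r + 30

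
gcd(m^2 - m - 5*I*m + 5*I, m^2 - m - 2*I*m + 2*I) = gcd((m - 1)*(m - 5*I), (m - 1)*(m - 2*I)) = m - 1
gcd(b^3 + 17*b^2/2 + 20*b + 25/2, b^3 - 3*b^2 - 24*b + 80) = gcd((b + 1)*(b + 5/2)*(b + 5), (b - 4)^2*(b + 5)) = b + 5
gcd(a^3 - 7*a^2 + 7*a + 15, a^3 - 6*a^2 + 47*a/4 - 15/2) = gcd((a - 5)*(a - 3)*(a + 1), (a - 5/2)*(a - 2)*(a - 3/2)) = 1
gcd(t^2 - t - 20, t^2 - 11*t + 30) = t - 5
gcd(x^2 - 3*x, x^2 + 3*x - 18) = x - 3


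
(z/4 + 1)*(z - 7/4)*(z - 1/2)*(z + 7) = z^4/4 + 35*z^3/16 + 33*z^2/32 - 427*z/32 + 49/8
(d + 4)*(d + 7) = d^2 + 11*d + 28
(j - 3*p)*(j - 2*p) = j^2 - 5*j*p + 6*p^2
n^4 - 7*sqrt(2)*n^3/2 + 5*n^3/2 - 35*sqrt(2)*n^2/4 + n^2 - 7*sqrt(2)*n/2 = n*(n + 1/2)*(n + 2)*(n - 7*sqrt(2)/2)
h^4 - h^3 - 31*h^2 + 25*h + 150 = (h - 5)*(h - 3)*(h + 2)*(h + 5)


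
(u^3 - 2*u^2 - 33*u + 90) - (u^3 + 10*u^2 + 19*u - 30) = -12*u^2 - 52*u + 120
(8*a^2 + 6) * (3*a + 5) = 24*a^3 + 40*a^2 + 18*a + 30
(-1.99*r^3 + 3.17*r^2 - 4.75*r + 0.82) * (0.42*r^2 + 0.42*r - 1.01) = -0.8358*r^5 + 0.4956*r^4 + 1.3463*r^3 - 4.8523*r^2 + 5.1419*r - 0.8282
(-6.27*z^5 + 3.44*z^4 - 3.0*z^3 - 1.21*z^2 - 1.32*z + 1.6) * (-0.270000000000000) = 1.6929*z^5 - 0.9288*z^4 + 0.81*z^3 + 0.3267*z^2 + 0.3564*z - 0.432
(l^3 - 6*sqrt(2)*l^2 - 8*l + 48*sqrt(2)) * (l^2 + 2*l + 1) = l^5 - 6*sqrt(2)*l^4 + 2*l^4 - 12*sqrt(2)*l^3 - 7*l^3 - 16*l^2 + 42*sqrt(2)*l^2 - 8*l + 96*sqrt(2)*l + 48*sqrt(2)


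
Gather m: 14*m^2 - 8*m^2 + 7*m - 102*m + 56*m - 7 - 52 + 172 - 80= 6*m^2 - 39*m + 33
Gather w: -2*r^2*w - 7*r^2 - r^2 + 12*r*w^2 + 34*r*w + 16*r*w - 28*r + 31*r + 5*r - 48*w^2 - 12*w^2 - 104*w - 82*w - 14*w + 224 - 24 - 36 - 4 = -8*r^2 + 8*r + w^2*(12*r - 60) + w*(-2*r^2 + 50*r - 200) + 160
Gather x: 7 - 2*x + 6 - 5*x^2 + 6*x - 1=-5*x^2 + 4*x + 12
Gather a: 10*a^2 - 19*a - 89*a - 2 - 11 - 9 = 10*a^2 - 108*a - 22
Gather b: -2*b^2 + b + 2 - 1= -2*b^2 + b + 1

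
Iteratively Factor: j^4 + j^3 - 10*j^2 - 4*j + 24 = (j + 2)*(j^3 - j^2 - 8*j + 12) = (j - 2)*(j + 2)*(j^2 + j - 6) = (j - 2)^2*(j + 2)*(j + 3)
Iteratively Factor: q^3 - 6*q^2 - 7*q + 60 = (q + 3)*(q^2 - 9*q + 20) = (q - 5)*(q + 3)*(q - 4)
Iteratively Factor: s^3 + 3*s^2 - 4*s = (s + 4)*(s^2 - s) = s*(s + 4)*(s - 1)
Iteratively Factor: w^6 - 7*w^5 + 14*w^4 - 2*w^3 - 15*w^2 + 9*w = (w + 1)*(w^5 - 8*w^4 + 22*w^3 - 24*w^2 + 9*w) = (w - 1)*(w + 1)*(w^4 - 7*w^3 + 15*w^2 - 9*w) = (w - 3)*(w - 1)*(w + 1)*(w^3 - 4*w^2 + 3*w) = w*(w - 3)*(w - 1)*(w + 1)*(w^2 - 4*w + 3) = w*(w - 3)*(w - 1)^2*(w + 1)*(w - 3)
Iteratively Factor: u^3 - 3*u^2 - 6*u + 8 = (u - 4)*(u^2 + u - 2) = (u - 4)*(u + 2)*(u - 1)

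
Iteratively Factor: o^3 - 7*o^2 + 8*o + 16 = (o + 1)*(o^2 - 8*o + 16) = (o - 4)*(o + 1)*(o - 4)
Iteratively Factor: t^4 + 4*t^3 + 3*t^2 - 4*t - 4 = (t + 1)*(t^3 + 3*t^2 - 4) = (t + 1)*(t + 2)*(t^2 + t - 2) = (t + 1)*(t + 2)^2*(t - 1)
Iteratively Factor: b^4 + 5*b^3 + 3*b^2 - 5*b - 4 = (b + 4)*(b^3 + b^2 - b - 1) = (b - 1)*(b + 4)*(b^2 + 2*b + 1) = (b - 1)*(b + 1)*(b + 4)*(b + 1)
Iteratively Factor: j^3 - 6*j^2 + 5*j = (j - 5)*(j^2 - j) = (j - 5)*(j - 1)*(j)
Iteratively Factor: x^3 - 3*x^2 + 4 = (x - 2)*(x^2 - x - 2) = (x - 2)^2*(x + 1)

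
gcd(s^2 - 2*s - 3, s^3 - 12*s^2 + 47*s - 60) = s - 3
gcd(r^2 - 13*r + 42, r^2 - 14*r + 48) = r - 6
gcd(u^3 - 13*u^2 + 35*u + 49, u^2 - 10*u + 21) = u - 7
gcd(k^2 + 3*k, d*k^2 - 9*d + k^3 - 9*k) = k + 3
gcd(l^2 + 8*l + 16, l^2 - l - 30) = 1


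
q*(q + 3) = q^2 + 3*q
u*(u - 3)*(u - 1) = u^3 - 4*u^2 + 3*u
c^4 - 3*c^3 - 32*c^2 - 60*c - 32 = (c - 8)*(c + 1)*(c + 2)^2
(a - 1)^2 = a^2 - 2*a + 1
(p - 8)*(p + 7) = p^2 - p - 56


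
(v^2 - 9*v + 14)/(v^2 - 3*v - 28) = (v - 2)/(v + 4)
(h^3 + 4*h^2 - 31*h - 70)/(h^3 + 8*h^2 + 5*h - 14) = (h - 5)/(h - 1)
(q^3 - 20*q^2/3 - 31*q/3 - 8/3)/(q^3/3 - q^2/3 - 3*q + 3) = (3*q^3 - 20*q^2 - 31*q - 8)/(q^3 - q^2 - 9*q + 9)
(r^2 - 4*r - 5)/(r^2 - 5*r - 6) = (r - 5)/(r - 6)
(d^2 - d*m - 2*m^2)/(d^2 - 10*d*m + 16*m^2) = (d + m)/(d - 8*m)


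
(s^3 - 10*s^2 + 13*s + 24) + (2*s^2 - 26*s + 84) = s^3 - 8*s^2 - 13*s + 108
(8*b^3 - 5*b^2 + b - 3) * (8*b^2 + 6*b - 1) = 64*b^5 + 8*b^4 - 30*b^3 - 13*b^2 - 19*b + 3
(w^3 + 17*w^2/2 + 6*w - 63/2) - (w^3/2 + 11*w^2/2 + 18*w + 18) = w^3/2 + 3*w^2 - 12*w - 99/2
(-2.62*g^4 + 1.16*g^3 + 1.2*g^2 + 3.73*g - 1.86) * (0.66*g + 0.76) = -1.7292*g^5 - 1.2256*g^4 + 1.6736*g^3 + 3.3738*g^2 + 1.6072*g - 1.4136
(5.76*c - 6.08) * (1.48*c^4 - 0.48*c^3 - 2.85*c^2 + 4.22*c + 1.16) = 8.5248*c^5 - 11.7632*c^4 - 13.4976*c^3 + 41.6352*c^2 - 18.976*c - 7.0528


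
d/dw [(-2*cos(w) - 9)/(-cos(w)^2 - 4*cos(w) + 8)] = 2*(cos(w)^2 + 9*cos(w) + 26)*sin(w)/(cos(w)^2 + 4*cos(w) - 8)^2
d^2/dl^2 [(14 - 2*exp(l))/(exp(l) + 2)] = 18*(exp(l) - 2)*exp(l)/(exp(3*l) + 6*exp(2*l) + 12*exp(l) + 8)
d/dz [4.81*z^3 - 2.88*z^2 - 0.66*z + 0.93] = 14.43*z^2 - 5.76*z - 0.66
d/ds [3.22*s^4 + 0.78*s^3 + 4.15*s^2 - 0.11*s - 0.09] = 12.88*s^3 + 2.34*s^2 + 8.3*s - 0.11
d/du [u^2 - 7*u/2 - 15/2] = 2*u - 7/2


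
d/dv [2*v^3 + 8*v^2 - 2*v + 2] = 6*v^2 + 16*v - 2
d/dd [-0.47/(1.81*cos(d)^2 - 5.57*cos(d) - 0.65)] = (2.6179 - 1.7014*cos(d))*sin(d)/(-1.81*cos(d)^2 + 5.57*cos(d) + 0.65)^2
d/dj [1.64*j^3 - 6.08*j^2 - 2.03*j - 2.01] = 4.92*j^2 - 12.16*j - 2.03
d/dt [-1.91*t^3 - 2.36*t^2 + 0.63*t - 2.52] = -5.73*t^2 - 4.72*t + 0.63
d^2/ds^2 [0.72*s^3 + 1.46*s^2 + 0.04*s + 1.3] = 4.32*s + 2.92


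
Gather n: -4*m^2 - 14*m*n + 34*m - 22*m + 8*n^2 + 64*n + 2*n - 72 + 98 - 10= -4*m^2 + 12*m + 8*n^2 + n*(66 - 14*m) + 16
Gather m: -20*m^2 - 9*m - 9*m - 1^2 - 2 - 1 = -20*m^2 - 18*m - 4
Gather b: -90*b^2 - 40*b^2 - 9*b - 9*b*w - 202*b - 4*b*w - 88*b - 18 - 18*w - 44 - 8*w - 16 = -130*b^2 + b*(-13*w - 299) - 26*w - 78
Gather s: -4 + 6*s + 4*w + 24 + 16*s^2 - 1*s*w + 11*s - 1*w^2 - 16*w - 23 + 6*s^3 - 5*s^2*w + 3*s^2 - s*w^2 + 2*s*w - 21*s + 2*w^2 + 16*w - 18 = 6*s^3 + s^2*(19 - 5*w) + s*(-w^2 + w - 4) + w^2 + 4*w - 21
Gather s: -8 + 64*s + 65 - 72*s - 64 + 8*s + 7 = 0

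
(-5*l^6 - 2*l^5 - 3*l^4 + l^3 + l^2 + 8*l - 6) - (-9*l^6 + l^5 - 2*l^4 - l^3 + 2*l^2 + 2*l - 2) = 4*l^6 - 3*l^5 - l^4 + 2*l^3 - l^2 + 6*l - 4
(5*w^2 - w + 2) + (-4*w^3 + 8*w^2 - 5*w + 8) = -4*w^3 + 13*w^2 - 6*w + 10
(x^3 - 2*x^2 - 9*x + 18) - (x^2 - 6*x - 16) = x^3 - 3*x^2 - 3*x + 34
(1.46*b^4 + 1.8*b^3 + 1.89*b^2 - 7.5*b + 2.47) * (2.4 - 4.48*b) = -6.5408*b^5 - 4.56*b^4 - 4.1472*b^3 + 38.136*b^2 - 29.0656*b + 5.928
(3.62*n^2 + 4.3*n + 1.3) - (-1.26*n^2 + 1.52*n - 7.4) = 4.88*n^2 + 2.78*n + 8.7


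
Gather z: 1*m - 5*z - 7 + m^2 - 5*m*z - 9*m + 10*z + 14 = m^2 - 8*m + z*(5 - 5*m) + 7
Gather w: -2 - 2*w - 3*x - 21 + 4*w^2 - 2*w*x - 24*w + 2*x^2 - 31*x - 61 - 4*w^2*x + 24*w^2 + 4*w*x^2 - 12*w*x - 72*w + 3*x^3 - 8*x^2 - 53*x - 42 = w^2*(28 - 4*x) + w*(4*x^2 - 14*x - 98) + 3*x^3 - 6*x^2 - 87*x - 126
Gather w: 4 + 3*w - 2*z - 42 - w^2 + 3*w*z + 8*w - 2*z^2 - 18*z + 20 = -w^2 + w*(3*z + 11) - 2*z^2 - 20*z - 18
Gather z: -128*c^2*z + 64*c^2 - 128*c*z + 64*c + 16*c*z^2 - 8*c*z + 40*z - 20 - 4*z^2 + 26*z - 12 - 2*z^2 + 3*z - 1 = 64*c^2 + 64*c + z^2*(16*c - 6) + z*(-128*c^2 - 136*c + 69) - 33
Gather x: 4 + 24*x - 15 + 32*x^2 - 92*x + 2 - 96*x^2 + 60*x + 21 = -64*x^2 - 8*x + 12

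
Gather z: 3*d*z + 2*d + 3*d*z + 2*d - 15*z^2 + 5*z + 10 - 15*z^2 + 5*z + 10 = 4*d - 30*z^2 + z*(6*d + 10) + 20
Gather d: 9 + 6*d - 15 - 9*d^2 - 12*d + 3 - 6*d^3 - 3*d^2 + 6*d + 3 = -6*d^3 - 12*d^2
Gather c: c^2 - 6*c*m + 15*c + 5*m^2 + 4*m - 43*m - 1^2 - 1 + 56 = c^2 + c*(15 - 6*m) + 5*m^2 - 39*m + 54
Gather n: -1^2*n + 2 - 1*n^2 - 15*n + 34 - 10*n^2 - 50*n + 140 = -11*n^2 - 66*n + 176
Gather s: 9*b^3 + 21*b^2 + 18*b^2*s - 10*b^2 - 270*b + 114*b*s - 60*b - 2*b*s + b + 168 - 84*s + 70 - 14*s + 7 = 9*b^3 + 11*b^2 - 329*b + s*(18*b^2 + 112*b - 98) + 245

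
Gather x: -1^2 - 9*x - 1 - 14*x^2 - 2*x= -14*x^2 - 11*x - 2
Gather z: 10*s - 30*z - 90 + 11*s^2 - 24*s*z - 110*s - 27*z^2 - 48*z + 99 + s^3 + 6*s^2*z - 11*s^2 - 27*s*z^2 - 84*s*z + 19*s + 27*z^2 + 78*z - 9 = s^3 - 27*s*z^2 - 81*s + z*(6*s^2 - 108*s)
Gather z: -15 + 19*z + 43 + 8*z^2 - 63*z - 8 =8*z^2 - 44*z + 20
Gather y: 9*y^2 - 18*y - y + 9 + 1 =9*y^2 - 19*y + 10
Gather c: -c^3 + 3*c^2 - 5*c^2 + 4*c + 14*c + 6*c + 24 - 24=-c^3 - 2*c^2 + 24*c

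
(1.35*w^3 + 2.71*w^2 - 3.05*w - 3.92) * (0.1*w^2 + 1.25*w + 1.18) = 0.135*w^5 + 1.9585*w^4 + 4.6755*w^3 - 1.0067*w^2 - 8.499*w - 4.6256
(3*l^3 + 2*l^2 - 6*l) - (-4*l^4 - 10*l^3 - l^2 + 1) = 4*l^4 + 13*l^3 + 3*l^2 - 6*l - 1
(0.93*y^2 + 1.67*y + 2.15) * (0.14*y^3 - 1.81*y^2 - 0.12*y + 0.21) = 0.1302*y^5 - 1.4495*y^4 - 2.8333*y^3 - 3.8966*y^2 + 0.0926999999999999*y + 0.4515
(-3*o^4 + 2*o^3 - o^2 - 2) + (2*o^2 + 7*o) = -3*o^4 + 2*o^3 + o^2 + 7*o - 2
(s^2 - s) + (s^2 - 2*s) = 2*s^2 - 3*s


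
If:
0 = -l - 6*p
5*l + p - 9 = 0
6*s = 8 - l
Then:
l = 54/29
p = -9/29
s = 89/87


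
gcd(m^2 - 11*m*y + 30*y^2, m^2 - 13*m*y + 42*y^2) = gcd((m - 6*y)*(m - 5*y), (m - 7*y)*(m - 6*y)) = -m + 6*y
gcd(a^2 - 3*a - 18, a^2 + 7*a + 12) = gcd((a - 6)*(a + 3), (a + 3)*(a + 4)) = a + 3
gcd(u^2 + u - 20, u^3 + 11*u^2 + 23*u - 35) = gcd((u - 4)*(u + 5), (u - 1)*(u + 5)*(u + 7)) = u + 5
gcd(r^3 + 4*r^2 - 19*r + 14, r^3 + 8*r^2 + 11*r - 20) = r - 1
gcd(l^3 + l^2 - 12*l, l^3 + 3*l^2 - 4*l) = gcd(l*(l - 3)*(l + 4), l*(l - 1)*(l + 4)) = l^2 + 4*l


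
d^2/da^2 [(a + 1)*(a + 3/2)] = 2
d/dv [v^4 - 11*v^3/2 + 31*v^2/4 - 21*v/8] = 4*v^3 - 33*v^2/2 + 31*v/2 - 21/8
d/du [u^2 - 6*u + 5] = 2*u - 6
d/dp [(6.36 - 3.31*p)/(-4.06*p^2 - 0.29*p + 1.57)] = (-13.4386*p^2 + 51.6432*p - 3.3523)/(16.4836*p^4 + 2.3548*p^3 - 12.6643*p^2 - 0.9106*p + 2.4649)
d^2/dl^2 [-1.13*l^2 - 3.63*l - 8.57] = -2.26000000000000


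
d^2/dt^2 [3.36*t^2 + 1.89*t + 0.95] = 6.72000000000000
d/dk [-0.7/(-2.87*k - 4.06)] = -2.009/(2.87*k + 4.06)^2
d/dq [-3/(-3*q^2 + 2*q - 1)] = 6*(1 - 3*q)/(3*q^2 - 2*q + 1)^2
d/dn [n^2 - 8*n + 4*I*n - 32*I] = 2*n - 8 + 4*I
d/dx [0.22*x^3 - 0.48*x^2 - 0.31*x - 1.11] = 0.66*x^2 - 0.96*x - 0.31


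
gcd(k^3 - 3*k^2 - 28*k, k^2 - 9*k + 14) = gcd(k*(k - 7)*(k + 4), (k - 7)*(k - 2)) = k - 7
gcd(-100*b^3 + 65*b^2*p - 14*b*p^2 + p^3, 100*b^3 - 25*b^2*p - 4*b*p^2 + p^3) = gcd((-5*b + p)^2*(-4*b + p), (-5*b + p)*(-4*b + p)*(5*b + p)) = 20*b^2 - 9*b*p + p^2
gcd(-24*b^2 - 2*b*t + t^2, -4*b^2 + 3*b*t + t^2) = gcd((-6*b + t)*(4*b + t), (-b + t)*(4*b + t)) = 4*b + t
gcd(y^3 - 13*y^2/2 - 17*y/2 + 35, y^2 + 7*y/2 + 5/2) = y + 5/2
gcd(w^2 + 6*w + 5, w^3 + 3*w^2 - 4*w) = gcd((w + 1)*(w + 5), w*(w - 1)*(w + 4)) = 1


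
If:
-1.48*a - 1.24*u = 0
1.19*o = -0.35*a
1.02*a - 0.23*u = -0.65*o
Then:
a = 0.00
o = 0.00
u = 0.00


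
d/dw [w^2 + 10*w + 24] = 2*w + 10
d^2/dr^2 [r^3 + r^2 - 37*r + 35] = 6*r + 2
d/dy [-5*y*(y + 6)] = -10*y - 30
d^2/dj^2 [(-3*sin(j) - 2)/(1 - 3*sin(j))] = 9*(-3*sin(j)^2 - sin(j) + 6)/(3*sin(j) - 1)^3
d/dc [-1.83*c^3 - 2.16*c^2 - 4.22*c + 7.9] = -5.49*c^2 - 4.32*c - 4.22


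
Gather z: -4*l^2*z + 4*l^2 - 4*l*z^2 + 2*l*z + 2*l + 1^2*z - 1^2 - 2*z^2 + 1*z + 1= 4*l^2 + 2*l + z^2*(-4*l - 2) + z*(-4*l^2 + 2*l + 2)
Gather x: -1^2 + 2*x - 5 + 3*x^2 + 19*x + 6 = 3*x^2 + 21*x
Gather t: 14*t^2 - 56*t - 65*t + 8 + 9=14*t^2 - 121*t + 17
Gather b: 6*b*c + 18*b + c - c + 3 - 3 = b*(6*c + 18)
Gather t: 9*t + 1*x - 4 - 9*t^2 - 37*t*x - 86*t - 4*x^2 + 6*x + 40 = -9*t^2 + t*(-37*x - 77) - 4*x^2 + 7*x + 36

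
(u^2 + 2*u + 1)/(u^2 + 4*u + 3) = (u + 1)/(u + 3)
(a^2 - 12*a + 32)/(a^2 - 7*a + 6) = (a^2 - 12*a + 32)/(a^2 - 7*a + 6)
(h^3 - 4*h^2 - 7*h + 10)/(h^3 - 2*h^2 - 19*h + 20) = (h + 2)/(h + 4)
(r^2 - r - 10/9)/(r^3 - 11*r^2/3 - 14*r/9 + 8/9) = (3*r - 5)/(3*r^2 - 13*r + 4)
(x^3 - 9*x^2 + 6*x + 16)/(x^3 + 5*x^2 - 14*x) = (x^2 - 7*x - 8)/(x*(x + 7))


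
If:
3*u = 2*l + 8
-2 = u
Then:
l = -7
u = -2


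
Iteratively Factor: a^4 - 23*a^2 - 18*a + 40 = (a - 1)*(a^3 + a^2 - 22*a - 40) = (a - 5)*(a - 1)*(a^2 + 6*a + 8) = (a - 5)*(a - 1)*(a + 4)*(a + 2)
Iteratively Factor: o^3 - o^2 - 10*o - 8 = (o + 2)*(o^2 - 3*o - 4) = (o - 4)*(o + 2)*(o + 1)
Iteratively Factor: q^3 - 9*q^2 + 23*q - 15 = (q - 1)*(q^2 - 8*q + 15) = (q - 5)*(q - 1)*(q - 3)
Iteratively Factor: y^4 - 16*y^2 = (y)*(y^3 - 16*y) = y*(y - 4)*(y^2 + 4*y) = y^2*(y - 4)*(y + 4)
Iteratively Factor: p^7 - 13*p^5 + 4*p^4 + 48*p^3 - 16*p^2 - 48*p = (p - 2)*(p^6 + 2*p^5 - 9*p^4 - 14*p^3 + 20*p^2 + 24*p) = (p - 2)*(p + 3)*(p^5 - p^4 - 6*p^3 + 4*p^2 + 8*p) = (p - 2)*(p + 1)*(p + 3)*(p^4 - 2*p^3 - 4*p^2 + 8*p) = (p - 2)^2*(p + 1)*(p + 3)*(p^3 - 4*p) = (p - 2)^3*(p + 1)*(p + 3)*(p^2 + 2*p) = (p - 2)^3*(p + 1)*(p + 2)*(p + 3)*(p)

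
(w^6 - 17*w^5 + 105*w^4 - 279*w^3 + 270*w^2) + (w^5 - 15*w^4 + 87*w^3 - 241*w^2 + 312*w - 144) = w^6 - 16*w^5 + 90*w^4 - 192*w^3 + 29*w^2 + 312*w - 144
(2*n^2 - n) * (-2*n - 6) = -4*n^3 - 10*n^2 + 6*n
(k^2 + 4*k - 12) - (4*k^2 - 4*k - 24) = -3*k^2 + 8*k + 12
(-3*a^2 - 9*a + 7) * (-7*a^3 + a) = 21*a^5 + 63*a^4 - 52*a^3 - 9*a^2 + 7*a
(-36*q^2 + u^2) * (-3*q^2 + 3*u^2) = 108*q^4 - 111*q^2*u^2 + 3*u^4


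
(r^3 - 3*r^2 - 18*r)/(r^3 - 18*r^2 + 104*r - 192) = r*(r + 3)/(r^2 - 12*r + 32)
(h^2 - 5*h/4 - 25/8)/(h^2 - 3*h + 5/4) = (4*h + 5)/(2*(2*h - 1))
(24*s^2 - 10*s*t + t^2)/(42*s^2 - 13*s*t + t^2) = (4*s - t)/(7*s - t)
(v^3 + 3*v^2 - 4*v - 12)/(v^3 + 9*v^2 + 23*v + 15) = (v^2 - 4)/(v^2 + 6*v + 5)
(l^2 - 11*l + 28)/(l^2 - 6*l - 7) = (l - 4)/(l + 1)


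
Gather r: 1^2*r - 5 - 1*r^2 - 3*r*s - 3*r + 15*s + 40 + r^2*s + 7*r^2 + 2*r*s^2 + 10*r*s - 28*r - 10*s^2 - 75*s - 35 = r^2*(s + 6) + r*(2*s^2 + 7*s - 30) - 10*s^2 - 60*s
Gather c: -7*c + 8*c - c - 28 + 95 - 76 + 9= 0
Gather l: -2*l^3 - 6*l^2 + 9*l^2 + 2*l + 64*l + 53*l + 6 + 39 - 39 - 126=-2*l^3 + 3*l^2 + 119*l - 120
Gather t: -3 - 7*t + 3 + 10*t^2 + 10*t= 10*t^2 + 3*t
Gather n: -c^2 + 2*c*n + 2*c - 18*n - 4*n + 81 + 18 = -c^2 + 2*c + n*(2*c - 22) + 99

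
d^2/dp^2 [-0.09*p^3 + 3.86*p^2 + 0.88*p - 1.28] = 7.72 - 0.54*p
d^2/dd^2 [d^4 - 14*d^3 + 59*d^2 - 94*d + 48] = 12*d^2 - 84*d + 118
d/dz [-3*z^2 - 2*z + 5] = -6*z - 2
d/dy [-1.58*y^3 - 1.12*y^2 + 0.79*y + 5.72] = -4.74*y^2 - 2.24*y + 0.79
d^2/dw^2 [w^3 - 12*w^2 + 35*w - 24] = 6*w - 24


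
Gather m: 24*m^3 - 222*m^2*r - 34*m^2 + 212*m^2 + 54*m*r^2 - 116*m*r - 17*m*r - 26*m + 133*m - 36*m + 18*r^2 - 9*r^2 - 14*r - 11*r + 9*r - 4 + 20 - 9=24*m^3 + m^2*(178 - 222*r) + m*(54*r^2 - 133*r + 71) + 9*r^2 - 16*r + 7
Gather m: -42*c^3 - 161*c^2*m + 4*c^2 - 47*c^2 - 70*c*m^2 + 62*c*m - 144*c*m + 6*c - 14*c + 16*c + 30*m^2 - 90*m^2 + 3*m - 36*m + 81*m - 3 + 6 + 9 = -42*c^3 - 43*c^2 + 8*c + m^2*(-70*c - 60) + m*(-161*c^2 - 82*c + 48) + 12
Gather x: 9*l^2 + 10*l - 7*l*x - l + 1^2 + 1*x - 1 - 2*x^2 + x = 9*l^2 + 9*l - 2*x^2 + x*(2 - 7*l)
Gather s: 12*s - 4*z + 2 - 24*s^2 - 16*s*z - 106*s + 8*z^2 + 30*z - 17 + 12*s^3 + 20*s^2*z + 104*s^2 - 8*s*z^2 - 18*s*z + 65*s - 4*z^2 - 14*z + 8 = 12*s^3 + s^2*(20*z + 80) + s*(-8*z^2 - 34*z - 29) + 4*z^2 + 12*z - 7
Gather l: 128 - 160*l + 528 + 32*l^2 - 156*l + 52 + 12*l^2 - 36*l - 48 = 44*l^2 - 352*l + 660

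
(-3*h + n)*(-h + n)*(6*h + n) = 18*h^3 - 21*h^2*n + 2*h*n^2 + n^3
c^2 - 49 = (c - 7)*(c + 7)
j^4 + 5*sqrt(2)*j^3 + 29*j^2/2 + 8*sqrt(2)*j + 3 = (j + sqrt(2)/2)^2*(j + sqrt(2))*(j + 3*sqrt(2))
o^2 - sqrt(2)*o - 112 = (o - 8*sqrt(2))*(o + 7*sqrt(2))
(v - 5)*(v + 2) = v^2 - 3*v - 10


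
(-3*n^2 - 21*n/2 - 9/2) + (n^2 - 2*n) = -2*n^2 - 25*n/2 - 9/2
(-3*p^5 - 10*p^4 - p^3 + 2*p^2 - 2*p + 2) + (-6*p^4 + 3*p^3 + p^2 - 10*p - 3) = -3*p^5 - 16*p^4 + 2*p^3 + 3*p^2 - 12*p - 1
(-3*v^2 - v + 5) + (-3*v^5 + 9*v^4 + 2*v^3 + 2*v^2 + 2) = -3*v^5 + 9*v^4 + 2*v^3 - v^2 - v + 7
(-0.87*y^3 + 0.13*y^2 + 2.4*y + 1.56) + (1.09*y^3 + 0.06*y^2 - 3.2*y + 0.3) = 0.22*y^3 + 0.19*y^2 - 0.8*y + 1.86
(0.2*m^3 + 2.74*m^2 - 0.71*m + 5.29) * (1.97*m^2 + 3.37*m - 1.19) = 0.394*m^5 + 6.0718*m^4 + 7.5971*m^3 + 4.768*m^2 + 18.6722*m - 6.2951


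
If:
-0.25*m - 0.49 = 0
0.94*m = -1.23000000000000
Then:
No Solution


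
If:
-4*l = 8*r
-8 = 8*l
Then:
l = -1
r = 1/2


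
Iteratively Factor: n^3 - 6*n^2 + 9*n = (n - 3)*(n^2 - 3*n) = n*(n - 3)*(n - 3)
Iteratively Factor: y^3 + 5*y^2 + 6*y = (y + 2)*(y^2 + 3*y) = (y + 2)*(y + 3)*(y)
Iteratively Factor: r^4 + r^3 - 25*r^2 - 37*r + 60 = (r + 4)*(r^3 - 3*r^2 - 13*r + 15) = (r - 5)*(r + 4)*(r^2 + 2*r - 3) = (r - 5)*(r - 1)*(r + 4)*(r + 3)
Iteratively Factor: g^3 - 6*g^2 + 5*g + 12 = (g - 4)*(g^2 - 2*g - 3) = (g - 4)*(g + 1)*(g - 3)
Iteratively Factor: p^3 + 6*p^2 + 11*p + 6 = (p + 1)*(p^2 + 5*p + 6) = (p + 1)*(p + 2)*(p + 3)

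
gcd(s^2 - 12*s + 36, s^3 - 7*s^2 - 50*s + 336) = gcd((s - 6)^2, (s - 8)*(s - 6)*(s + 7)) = s - 6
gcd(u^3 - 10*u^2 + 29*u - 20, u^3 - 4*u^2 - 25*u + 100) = u^2 - 9*u + 20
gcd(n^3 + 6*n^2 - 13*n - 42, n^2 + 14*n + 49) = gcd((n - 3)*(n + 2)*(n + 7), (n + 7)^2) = n + 7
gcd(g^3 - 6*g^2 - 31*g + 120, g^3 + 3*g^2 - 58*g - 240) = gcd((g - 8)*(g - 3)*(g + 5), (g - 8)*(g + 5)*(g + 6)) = g^2 - 3*g - 40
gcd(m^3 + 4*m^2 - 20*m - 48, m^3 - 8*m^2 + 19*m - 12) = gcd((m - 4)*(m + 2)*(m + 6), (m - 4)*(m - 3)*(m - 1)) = m - 4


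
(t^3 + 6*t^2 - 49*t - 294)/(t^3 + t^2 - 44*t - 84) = (t + 7)/(t + 2)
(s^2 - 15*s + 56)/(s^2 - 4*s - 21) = (s - 8)/(s + 3)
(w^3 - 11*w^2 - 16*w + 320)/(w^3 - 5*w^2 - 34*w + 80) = (w - 8)/(w - 2)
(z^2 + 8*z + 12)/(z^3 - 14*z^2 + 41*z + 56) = (z^2 + 8*z + 12)/(z^3 - 14*z^2 + 41*z + 56)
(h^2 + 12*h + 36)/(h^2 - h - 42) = (h + 6)/(h - 7)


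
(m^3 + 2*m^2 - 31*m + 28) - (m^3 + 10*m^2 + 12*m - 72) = -8*m^2 - 43*m + 100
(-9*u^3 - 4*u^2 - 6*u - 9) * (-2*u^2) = 18*u^5 + 8*u^4 + 12*u^3 + 18*u^2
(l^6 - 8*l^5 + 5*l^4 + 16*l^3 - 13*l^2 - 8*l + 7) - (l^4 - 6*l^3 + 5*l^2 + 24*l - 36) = l^6 - 8*l^5 + 4*l^4 + 22*l^3 - 18*l^2 - 32*l + 43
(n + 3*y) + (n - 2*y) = 2*n + y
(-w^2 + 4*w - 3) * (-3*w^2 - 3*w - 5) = 3*w^4 - 9*w^3 + 2*w^2 - 11*w + 15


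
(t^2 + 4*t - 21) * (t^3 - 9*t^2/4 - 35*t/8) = t^5 + 7*t^4/4 - 275*t^3/8 + 119*t^2/4 + 735*t/8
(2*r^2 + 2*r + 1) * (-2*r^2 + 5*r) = -4*r^4 + 6*r^3 + 8*r^2 + 5*r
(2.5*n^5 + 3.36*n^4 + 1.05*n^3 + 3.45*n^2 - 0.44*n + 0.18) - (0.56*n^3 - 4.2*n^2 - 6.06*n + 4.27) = 2.5*n^5 + 3.36*n^4 + 0.49*n^3 + 7.65*n^2 + 5.62*n - 4.09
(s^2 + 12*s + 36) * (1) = s^2 + 12*s + 36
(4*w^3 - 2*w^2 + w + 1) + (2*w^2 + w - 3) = 4*w^3 + 2*w - 2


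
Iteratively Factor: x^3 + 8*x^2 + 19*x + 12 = (x + 4)*(x^2 + 4*x + 3) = (x + 1)*(x + 4)*(x + 3)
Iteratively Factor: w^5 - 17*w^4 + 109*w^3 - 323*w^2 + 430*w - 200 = (w - 2)*(w^4 - 15*w^3 + 79*w^2 - 165*w + 100) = (w - 5)*(w - 2)*(w^3 - 10*w^2 + 29*w - 20) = (w - 5)^2*(w - 2)*(w^2 - 5*w + 4) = (w - 5)^2*(w - 2)*(w - 1)*(w - 4)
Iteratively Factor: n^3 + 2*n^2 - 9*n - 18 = (n + 2)*(n^2 - 9) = (n + 2)*(n + 3)*(n - 3)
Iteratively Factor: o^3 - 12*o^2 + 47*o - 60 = (o - 4)*(o^2 - 8*o + 15) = (o - 5)*(o - 4)*(o - 3)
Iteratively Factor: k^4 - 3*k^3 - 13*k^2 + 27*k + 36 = (k - 4)*(k^3 + k^2 - 9*k - 9) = (k - 4)*(k + 1)*(k^2 - 9) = (k - 4)*(k - 3)*(k + 1)*(k + 3)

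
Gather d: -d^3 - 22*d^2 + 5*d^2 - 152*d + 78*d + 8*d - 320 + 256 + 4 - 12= -d^3 - 17*d^2 - 66*d - 72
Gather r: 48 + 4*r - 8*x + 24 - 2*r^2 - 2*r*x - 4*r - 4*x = -2*r^2 - 2*r*x - 12*x + 72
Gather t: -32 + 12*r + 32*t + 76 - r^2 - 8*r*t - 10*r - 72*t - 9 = -r^2 + 2*r + t*(-8*r - 40) + 35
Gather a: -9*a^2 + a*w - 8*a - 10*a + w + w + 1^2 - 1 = -9*a^2 + a*(w - 18) + 2*w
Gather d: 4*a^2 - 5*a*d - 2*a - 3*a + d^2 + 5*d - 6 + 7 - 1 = 4*a^2 - 5*a + d^2 + d*(5 - 5*a)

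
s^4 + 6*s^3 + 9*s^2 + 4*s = s*(s + 1)^2*(s + 4)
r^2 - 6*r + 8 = (r - 4)*(r - 2)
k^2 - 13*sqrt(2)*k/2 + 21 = (k - 7*sqrt(2)/2)*(k - 3*sqrt(2))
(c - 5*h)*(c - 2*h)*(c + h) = c^3 - 6*c^2*h + 3*c*h^2 + 10*h^3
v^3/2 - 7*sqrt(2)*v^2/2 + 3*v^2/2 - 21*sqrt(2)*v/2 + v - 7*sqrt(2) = (v/2 + 1)*(v + 1)*(v - 7*sqrt(2))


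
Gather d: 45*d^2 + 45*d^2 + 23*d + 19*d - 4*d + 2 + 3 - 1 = 90*d^2 + 38*d + 4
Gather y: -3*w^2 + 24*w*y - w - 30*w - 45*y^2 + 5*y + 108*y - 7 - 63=-3*w^2 - 31*w - 45*y^2 + y*(24*w + 113) - 70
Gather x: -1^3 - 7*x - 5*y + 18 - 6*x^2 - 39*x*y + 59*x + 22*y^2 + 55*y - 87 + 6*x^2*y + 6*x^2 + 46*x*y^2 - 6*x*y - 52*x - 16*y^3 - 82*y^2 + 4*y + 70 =6*x^2*y + x*(46*y^2 - 45*y) - 16*y^3 - 60*y^2 + 54*y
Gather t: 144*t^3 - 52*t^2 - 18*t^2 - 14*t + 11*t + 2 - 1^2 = 144*t^3 - 70*t^2 - 3*t + 1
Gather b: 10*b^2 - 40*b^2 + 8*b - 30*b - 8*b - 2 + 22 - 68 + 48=-30*b^2 - 30*b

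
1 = 1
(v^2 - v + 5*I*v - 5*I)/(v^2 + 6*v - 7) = (v + 5*I)/(v + 7)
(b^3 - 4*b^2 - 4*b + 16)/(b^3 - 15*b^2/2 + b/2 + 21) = 2*(b^2 - 2*b - 8)/(2*b^2 - 11*b - 21)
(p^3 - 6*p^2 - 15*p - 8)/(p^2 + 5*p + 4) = (p^2 - 7*p - 8)/(p + 4)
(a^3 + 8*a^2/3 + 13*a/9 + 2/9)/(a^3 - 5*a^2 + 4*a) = (9*a^3 + 24*a^2 + 13*a + 2)/(9*a*(a^2 - 5*a + 4))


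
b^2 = b^2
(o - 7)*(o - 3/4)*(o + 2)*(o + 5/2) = o^4 - 13*o^3/4 - 197*o^2/8 - 121*o/8 + 105/4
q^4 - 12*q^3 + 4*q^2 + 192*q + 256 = (q - 8)^2*(q + 2)^2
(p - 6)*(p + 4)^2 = p^3 + 2*p^2 - 32*p - 96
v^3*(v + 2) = v^4 + 2*v^3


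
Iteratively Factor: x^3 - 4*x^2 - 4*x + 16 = (x - 4)*(x^2 - 4) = (x - 4)*(x - 2)*(x + 2)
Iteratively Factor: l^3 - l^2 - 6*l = (l)*(l^2 - l - 6) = l*(l - 3)*(l + 2)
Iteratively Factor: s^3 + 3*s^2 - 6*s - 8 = (s - 2)*(s^2 + 5*s + 4) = (s - 2)*(s + 1)*(s + 4)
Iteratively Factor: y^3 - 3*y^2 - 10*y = (y)*(y^2 - 3*y - 10) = y*(y - 5)*(y + 2)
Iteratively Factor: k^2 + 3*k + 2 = (k + 1)*(k + 2)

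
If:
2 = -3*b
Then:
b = -2/3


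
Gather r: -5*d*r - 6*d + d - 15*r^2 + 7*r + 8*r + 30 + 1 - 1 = -5*d - 15*r^2 + r*(15 - 5*d) + 30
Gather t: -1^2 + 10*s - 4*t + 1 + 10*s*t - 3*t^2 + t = 10*s - 3*t^2 + t*(10*s - 3)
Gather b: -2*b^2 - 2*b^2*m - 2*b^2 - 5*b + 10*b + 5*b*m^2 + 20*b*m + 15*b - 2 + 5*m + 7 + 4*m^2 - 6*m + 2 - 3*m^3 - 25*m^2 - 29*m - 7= b^2*(-2*m - 4) + b*(5*m^2 + 20*m + 20) - 3*m^3 - 21*m^2 - 30*m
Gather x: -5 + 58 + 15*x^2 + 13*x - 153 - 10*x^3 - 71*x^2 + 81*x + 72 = -10*x^3 - 56*x^2 + 94*x - 28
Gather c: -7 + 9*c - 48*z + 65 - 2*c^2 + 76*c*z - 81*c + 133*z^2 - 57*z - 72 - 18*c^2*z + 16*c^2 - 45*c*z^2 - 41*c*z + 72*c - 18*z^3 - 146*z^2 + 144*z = c^2*(14 - 18*z) + c*(-45*z^2 + 35*z) - 18*z^3 - 13*z^2 + 39*z - 14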